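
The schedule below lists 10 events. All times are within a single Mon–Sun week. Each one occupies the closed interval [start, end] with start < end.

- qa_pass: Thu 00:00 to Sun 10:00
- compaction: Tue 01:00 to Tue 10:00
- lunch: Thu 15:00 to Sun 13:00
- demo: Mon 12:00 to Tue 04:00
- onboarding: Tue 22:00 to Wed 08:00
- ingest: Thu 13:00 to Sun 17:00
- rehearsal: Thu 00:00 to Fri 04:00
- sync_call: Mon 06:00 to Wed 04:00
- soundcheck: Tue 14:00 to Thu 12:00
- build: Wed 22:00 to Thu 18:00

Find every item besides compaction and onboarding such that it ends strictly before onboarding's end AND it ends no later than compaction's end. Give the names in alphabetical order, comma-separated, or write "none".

Conditions: its end is strictly before onboarding's end (X.end < Wed 08:00) AND its end is no later than compaction's end (X.end <= Tue 10:00).
build: end Thu 18:00 < Wed 08:00? ✗; end Thu 18:00 <= Tue 10:00? ✗ → no.
demo: end Tue 04:00 < Wed 08:00? ✓; end Tue 04:00 <= Tue 10:00? ✓ → yes.
ingest: end Sun 17:00 < Wed 08:00? ✗; end Sun 17:00 <= Tue 10:00? ✗ → no.
lunch: end Sun 13:00 < Wed 08:00? ✗; end Sun 13:00 <= Tue 10:00? ✗ → no.
qa_pass: end Sun 10:00 < Wed 08:00? ✗; end Sun 10:00 <= Tue 10:00? ✗ → no.
rehearsal: end Fri 04:00 < Wed 08:00? ✗; end Fri 04:00 <= Tue 10:00? ✗ → no.
soundcheck: end Thu 12:00 < Wed 08:00? ✗; end Thu 12:00 <= Tue 10:00? ✗ → no.
sync_call: end Wed 04:00 < Wed 08:00? ✓; end Wed 04:00 <= Tue 10:00? ✗ → no.
Result: demo.

demo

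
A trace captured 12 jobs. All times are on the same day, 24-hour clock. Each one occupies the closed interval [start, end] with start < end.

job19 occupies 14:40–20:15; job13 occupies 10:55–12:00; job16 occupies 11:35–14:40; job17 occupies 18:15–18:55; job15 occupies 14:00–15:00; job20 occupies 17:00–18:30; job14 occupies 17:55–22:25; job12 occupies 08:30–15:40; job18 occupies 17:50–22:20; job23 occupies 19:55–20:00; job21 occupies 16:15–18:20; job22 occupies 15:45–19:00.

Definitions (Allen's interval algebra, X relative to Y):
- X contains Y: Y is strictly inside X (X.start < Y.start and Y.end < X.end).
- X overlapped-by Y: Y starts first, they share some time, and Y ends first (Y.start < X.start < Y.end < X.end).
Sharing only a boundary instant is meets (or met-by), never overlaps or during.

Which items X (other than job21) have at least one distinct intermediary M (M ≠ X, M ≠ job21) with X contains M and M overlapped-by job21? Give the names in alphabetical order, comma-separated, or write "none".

job14, job18, job19, job22

Target job21 = [16:15, 18:20].
Intermediaries M with M overlapped-by job21: job14, job17, job18, job20.
Via job14 — items with X contains job14: none.
Via job17 — items with X contains job17: job14, job18, job19, job22.
Via job18 — items with X contains job18: none.
Via job20 — items with X contains job20: job19, job22.
Union: job14, job18, job19, job22.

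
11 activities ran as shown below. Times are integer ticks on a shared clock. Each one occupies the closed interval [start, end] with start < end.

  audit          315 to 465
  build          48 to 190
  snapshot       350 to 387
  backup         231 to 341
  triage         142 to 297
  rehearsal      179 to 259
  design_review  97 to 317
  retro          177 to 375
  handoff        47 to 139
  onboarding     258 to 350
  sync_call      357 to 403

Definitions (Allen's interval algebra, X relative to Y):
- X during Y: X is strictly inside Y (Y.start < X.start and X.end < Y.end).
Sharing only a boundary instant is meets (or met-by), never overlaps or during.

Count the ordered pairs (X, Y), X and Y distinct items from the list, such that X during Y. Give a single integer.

Checking all 110 ordered pairs for relation 'during'; matching pairs in alphabetical order:
(backup, retro): backup during retro ✓
(onboarding, retro): onboarding during retro ✓
(rehearsal, design_review): rehearsal during design_review ✓
(rehearsal, retro): rehearsal during retro ✓
(rehearsal, triage): rehearsal during triage ✓
(snapshot, audit): snapshot during audit ✓
(sync_call, audit): sync_call during audit ✓
(triage, design_review): triage during design_review ✓
Count: 8.

8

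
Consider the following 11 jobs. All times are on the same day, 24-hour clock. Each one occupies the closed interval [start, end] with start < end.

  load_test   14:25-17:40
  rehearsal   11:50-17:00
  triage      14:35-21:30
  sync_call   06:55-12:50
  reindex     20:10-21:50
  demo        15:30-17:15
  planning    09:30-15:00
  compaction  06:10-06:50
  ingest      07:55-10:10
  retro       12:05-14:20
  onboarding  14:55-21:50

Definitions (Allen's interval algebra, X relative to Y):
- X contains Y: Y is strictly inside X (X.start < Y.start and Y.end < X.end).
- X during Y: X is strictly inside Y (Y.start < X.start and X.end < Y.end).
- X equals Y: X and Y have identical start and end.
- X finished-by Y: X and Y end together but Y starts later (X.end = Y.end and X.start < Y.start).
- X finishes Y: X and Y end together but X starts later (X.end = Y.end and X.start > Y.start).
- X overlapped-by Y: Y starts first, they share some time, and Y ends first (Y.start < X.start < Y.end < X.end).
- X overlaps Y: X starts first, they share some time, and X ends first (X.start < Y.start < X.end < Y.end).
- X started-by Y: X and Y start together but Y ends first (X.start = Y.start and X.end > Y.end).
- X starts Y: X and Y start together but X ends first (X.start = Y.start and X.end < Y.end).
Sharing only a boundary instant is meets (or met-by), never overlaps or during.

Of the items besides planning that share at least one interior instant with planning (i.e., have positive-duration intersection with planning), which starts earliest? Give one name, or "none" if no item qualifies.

sync_call

Target planning = [09:30, 15:00].
compaction [06:10, 06:50] → before → excluded.
demo [15:30, 17:15] → after → excluded.
ingest [07:55, 10:10] → overlaps → candidate.
load_test [14:25, 17:40] → overlapped-by → candidate.
onboarding [14:55, 21:50] → overlapped-by → candidate.
rehearsal [11:50, 17:00] → overlapped-by → candidate.
reindex [20:10, 21:50] → after → excluded.
retro [12:05, 14:20] → during → candidate.
sync_call [06:55, 12:50] → overlaps → candidate.
triage [14:35, 21:30] → overlapped-by → candidate.
Among candidates, earliest start is 06:55 → sync_call.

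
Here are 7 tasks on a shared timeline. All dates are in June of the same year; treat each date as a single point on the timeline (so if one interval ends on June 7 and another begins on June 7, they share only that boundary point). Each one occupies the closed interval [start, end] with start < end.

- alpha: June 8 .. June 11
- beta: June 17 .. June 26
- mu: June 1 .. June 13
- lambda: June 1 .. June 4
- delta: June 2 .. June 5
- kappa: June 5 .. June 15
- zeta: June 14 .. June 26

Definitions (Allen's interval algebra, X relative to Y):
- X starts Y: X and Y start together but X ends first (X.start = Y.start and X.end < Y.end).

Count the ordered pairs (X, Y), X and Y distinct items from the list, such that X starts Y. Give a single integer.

Checking all 42 ordered pairs for relation 'starts'; matching pairs in alphabetical order:
(lambda, mu): lambda starts mu ✓
Count: 1.

1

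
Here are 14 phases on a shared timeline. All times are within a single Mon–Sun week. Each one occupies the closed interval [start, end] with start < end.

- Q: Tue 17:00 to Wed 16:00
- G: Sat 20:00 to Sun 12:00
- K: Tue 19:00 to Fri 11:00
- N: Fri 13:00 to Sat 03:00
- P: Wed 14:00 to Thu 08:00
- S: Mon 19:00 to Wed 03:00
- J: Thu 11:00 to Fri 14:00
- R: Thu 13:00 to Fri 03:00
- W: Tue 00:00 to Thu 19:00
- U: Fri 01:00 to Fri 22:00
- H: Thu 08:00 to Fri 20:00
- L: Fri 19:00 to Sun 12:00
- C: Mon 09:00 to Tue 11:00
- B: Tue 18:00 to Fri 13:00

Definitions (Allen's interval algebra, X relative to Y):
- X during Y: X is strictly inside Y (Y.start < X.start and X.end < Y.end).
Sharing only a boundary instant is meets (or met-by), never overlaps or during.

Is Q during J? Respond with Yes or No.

Q = [Tue 17:00, Wed 16:00], J = [Thu 11:00, Fri 14:00].
Actual relation of Q to J: before.
Asked whether 'during' holds → No.

No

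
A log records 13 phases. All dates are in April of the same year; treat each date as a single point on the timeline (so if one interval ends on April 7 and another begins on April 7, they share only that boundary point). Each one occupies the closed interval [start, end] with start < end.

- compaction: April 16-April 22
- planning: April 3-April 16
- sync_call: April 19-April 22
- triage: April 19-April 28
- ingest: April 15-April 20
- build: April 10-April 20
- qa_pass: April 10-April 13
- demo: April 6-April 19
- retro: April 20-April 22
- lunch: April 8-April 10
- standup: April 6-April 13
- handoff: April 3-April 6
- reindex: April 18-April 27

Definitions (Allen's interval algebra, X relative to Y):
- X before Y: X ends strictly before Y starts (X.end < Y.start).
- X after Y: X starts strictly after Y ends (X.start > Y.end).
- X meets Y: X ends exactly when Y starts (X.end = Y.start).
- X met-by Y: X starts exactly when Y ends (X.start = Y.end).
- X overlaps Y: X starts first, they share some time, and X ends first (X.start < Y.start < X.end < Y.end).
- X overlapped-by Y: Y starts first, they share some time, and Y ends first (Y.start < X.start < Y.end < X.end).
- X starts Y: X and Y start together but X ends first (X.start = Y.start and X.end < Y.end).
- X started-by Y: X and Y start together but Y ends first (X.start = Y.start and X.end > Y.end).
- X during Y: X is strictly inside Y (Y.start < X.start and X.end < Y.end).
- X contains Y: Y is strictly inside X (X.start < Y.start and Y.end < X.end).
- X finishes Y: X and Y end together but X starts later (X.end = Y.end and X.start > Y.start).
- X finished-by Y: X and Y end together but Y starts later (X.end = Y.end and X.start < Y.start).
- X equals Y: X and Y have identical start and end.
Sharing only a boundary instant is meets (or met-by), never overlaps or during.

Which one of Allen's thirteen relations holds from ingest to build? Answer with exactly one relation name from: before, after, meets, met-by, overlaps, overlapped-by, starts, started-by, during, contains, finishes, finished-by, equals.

ingest = [April 15, April 20]; build = [April 10, April 20].
Compare endpoints: ingest.start > build.start, ingest.start < build.end, ingest.end > build.start, ingest.end = build.end.
That pattern is 'finishes'.

finishes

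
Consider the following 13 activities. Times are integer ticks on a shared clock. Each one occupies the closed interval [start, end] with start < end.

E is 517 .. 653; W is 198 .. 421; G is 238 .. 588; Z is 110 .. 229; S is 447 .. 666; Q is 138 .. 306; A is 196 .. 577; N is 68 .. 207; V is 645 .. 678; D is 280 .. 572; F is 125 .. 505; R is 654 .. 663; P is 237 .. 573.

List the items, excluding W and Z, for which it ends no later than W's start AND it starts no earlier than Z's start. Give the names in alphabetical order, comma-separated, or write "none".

none

Conditions: its end is no later than W's start (X.end <= 198) AND its start is no earlier than Z's start (X.start >= 110).
A: end 577 <= 198? ✗; start 196 >= 110? ✓ → no.
D: end 572 <= 198? ✗; start 280 >= 110? ✓ → no.
E: end 653 <= 198? ✗; start 517 >= 110? ✓ → no.
F: end 505 <= 198? ✗; start 125 >= 110? ✓ → no.
G: end 588 <= 198? ✗; start 238 >= 110? ✓ → no.
N: end 207 <= 198? ✗; start 68 >= 110? ✗ → no.
P: end 573 <= 198? ✗; start 237 >= 110? ✓ → no.
Q: end 306 <= 198? ✗; start 138 >= 110? ✓ → no.
R: end 663 <= 198? ✗; start 654 >= 110? ✓ → no.
S: end 666 <= 198? ✗; start 447 >= 110? ✓ → no.
V: end 678 <= 198? ✗; start 645 >= 110? ✓ → no.
Result: none.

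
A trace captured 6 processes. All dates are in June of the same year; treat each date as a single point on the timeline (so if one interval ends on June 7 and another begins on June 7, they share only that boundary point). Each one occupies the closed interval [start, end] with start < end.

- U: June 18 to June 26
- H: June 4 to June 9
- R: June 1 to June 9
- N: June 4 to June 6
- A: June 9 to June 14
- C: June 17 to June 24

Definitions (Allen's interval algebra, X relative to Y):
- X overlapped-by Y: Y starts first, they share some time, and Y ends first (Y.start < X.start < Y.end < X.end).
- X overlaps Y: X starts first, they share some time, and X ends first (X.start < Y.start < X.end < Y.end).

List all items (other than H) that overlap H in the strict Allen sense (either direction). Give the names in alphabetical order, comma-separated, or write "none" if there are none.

none

Target H = [June 4, June 9].
A [June 9, June 14] → met-by → no.
C [June 17, June 24] → after → no.
N [June 4, June 6] → starts → no.
R [June 1, June 9] → finished-by → no.
U [June 18, June 26] → after → no.
Result: none.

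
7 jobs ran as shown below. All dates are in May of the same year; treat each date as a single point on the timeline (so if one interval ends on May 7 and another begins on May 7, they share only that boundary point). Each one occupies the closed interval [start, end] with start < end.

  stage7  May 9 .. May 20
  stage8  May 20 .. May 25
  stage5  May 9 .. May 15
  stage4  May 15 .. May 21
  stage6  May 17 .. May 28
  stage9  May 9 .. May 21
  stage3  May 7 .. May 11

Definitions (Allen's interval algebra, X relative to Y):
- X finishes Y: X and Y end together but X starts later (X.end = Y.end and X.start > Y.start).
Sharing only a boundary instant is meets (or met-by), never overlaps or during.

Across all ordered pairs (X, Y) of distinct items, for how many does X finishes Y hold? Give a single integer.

1

Checking all 42 ordered pairs for relation 'finishes'; matching pairs in alphabetical order:
(stage4, stage9): stage4 finishes stage9 ✓
Count: 1.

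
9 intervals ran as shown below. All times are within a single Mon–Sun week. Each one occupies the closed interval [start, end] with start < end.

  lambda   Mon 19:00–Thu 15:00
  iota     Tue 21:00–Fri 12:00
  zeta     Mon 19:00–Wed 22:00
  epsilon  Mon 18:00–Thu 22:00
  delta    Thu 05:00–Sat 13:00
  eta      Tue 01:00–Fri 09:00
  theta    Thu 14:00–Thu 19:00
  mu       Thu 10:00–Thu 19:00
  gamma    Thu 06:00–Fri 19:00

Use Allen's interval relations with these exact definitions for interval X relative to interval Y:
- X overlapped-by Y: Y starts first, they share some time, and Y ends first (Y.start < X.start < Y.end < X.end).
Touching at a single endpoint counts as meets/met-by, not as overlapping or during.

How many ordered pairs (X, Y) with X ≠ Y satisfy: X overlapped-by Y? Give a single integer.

Checking all 72 ordered pairs for relation 'overlapped-by'; matching pairs in alphabetical order:
(delta, epsilon): delta overlapped-by epsilon ✓
(delta, eta): delta overlapped-by eta ✓
(delta, iota): delta overlapped-by iota ✓
(delta, lambda): delta overlapped-by lambda ✓
(eta, epsilon): eta overlapped-by epsilon ✓
(eta, lambda): eta overlapped-by lambda ✓
(eta, zeta): eta overlapped-by zeta ✓
(gamma, epsilon): gamma overlapped-by epsilon ✓
(gamma, eta): gamma overlapped-by eta ✓
(gamma, iota): gamma overlapped-by iota ✓
(gamma, lambda): gamma overlapped-by lambda ✓
(iota, epsilon): iota overlapped-by epsilon ✓
(iota, eta): iota overlapped-by eta ✓
(iota, lambda): iota overlapped-by lambda ✓
(iota, zeta): iota overlapped-by zeta ✓
(mu, lambda): mu overlapped-by lambda ✓
(theta, lambda): theta overlapped-by lambda ✓
Count: 17.

17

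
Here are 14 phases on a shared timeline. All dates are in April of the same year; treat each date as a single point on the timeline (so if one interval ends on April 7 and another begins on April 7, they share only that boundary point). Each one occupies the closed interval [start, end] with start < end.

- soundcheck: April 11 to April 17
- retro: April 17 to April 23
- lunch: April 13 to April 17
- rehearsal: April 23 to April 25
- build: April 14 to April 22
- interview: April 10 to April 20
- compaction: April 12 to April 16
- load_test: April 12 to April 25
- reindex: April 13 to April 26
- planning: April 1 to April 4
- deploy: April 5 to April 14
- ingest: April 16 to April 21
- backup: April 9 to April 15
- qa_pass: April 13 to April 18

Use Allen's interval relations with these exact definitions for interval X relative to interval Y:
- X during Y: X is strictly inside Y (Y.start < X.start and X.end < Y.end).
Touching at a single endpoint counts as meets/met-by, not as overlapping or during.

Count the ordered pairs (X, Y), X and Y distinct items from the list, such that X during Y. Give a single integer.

15

Checking all 182 ordered pairs for relation 'during'; matching pairs in alphabetical order:
(build, load_test): build during load_test ✓
(build, reindex): build during reindex ✓
(compaction, interview): compaction during interview ✓
(compaction, soundcheck): compaction during soundcheck ✓
(ingest, build): ingest during build ✓
(ingest, load_test): ingest during load_test ✓
(ingest, reindex): ingest during reindex ✓
(lunch, interview): lunch during interview ✓
(lunch, load_test): lunch during load_test ✓
(qa_pass, interview): qa_pass during interview ✓
(qa_pass, load_test): qa_pass during load_test ✓
(rehearsal, reindex): rehearsal during reindex ✓
(retro, load_test): retro during load_test ✓
(retro, reindex): retro during reindex ✓
(soundcheck, interview): soundcheck during interview ✓
Count: 15.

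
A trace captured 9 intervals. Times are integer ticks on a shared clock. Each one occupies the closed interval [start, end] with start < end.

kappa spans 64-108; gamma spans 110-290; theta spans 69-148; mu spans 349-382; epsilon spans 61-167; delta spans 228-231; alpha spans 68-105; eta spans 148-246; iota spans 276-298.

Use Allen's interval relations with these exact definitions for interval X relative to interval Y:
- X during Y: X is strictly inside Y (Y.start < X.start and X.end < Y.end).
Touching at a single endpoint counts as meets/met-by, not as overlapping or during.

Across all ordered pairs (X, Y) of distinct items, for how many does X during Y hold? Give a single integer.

7

Checking all 72 ordered pairs for relation 'during'; matching pairs in alphabetical order:
(alpha, epsilon): alpha during epsilon ✓
(alpha, kappa): alpha during kappa ✓
(delta, eta): delta during eta ✓
(delta, gamma): delta during gamma ✓
(eta, gamma): eta during gamma ✓
(kappa, epsilon): kappa during epsilon ✓
(theta, epsilon): theta during epsilon ✓
Count: 7.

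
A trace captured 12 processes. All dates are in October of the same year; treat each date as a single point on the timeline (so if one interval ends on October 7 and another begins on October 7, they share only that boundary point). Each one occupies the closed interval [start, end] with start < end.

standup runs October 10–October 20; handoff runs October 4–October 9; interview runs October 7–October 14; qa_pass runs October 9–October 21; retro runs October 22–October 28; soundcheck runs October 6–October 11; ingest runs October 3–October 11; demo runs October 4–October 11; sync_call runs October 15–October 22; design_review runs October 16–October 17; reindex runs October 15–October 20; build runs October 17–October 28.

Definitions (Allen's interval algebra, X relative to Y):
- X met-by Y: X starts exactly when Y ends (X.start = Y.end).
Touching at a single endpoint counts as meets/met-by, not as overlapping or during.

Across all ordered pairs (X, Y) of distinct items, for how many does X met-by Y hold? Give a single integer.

Checking all 132 ordered pairs for relation 'met-by'; matching pairs in alphabetical order:
(build, design_review): build met-by design_review ✓
(qa_pass, handoff): qa_pass met-by handoff ✓
(retro, sync_call): retro met-by sync_call ✓
Count: 3.

3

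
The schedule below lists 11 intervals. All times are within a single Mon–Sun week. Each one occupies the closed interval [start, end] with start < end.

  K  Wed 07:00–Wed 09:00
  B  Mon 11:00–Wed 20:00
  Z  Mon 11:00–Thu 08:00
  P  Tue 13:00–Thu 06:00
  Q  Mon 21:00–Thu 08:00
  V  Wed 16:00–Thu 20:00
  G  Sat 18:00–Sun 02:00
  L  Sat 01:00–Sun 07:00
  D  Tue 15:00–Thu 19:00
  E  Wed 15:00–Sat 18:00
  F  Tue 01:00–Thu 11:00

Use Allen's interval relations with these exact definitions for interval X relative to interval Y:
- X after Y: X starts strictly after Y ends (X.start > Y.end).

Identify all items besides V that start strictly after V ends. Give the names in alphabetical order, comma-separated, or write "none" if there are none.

Target V = [Wed 16:00, Thu 20:00].
B [Mon 11:00, Wed 20:00] → overlaps → no.
D [Tue 15:00, Thu 19:00] → overlaps → no.
E [Wed 15:00, Sat 18:00] → contains → no.
F [Tue 01:00, Thu 11:00] → overlaps → no.
G [Sat 18:00, Sun 02:00] → after → yes.
K [Wed 07:00, Wed 09:00] → before → no.
L [Sat 01:00, Sun 07:00] → after → yes.
P [Tue 13:00, Thu 06:00] → overlaps → no.
Q [Mon 21:00, Thu 08:00] → overlaps → no.
Z [Mon 11:00, Thu 08:00] → overlaps → no.
Result: G, L.

G, L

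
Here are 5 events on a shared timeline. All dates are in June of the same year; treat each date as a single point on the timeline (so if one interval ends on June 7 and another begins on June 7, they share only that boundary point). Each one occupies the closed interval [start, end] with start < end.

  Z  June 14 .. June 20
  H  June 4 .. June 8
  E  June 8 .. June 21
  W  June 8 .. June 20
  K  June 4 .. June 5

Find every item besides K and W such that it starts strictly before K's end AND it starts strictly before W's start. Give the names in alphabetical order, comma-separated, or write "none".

Conditions: its start is strictly before K's end (X.start < June 5) AND its start is strictly before W's start (X.start < June 8).
E: start June 8 < June 5? ✗; start June 8 < June 8? ✗ → no.
H: start June 4 < June 5? ✓; start June 4 < June 8? ✓ → yes.
Z: start June 14 < June 5? ✗; start June 14 < June 8? ✗ → no.
Result: H.

H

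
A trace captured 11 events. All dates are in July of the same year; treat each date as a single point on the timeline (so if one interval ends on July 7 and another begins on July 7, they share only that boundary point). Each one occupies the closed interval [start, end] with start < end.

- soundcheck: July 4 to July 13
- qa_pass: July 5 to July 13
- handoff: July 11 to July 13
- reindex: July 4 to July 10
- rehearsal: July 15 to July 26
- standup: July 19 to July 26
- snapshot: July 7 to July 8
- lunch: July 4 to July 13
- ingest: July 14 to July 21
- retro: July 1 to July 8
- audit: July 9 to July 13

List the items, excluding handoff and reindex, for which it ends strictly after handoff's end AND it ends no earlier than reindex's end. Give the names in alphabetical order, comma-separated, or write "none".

Conditions: its end is strictly after handoff's end (X.end > July 13) AND its end is no earlier than reindex's end (X.end >= July 10).
audit: end July 13 > July 13? ✗; end July 13 >= July 10? ✓ → no.
ingest: end July 21 > July 13? ✓; end July 21 >= July 10? ✓ → yes.
lunch: end July 13 > July 13? ✗; end July 13 >= July 10? ✓ → no.
qa_pass: end July 13 > July 13? ✗; end July 13 >= July 10? ✓ → no.
rehearsal: end July 26 > July 13? ✓; end July 26 >= July 10? ✓ → yes.
retro: end July 8 > July 13? ✗; end July 8 >= July 10? ✗ → no.
snapshot: end July 8 > July 13? ✗; end July 8 >= July 10? ✗ → no.
soundcheck: end July 13 > July 13? ✗; end July 13 >= July 10? ✓ → no.
standup: end July 26 > July 13? ✓; end July 26 >= July 10? ✓ → yes.
Result: ingest, rehearsal, standup.

ingest, rehearsal, standup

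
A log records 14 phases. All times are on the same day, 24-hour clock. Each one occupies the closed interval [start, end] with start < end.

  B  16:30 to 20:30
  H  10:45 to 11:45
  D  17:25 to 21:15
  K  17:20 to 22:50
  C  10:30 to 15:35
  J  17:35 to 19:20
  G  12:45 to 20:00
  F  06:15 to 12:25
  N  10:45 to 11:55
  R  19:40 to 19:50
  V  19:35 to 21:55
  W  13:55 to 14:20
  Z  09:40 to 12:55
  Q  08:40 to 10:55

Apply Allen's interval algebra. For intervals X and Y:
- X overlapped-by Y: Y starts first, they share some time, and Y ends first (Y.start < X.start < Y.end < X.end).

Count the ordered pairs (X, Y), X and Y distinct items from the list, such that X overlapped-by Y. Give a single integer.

Checking all 182 ordered pairs for relation 'overlapped-by'; matching pairs in alphabetical order:
(B, G): B overlapped-by G ✓
(C, F): C overlapped-by F ✓
(C, Q): C overlapped-by Q ✓
(C, Z): C overlapped-by Z ✓
(D, B): D overlapped-by B ✓
(D, G): D overlapped-by G ✓
(G, C): G overlapped-by C ✓
(G, Z): G overlapped-by Z ✓
(H, Q): H overlapped-by Q ✓
(K, B): K overlapped-by B ✓
(K, G): K overlapped-by G ✓
(N, Q): N overlapped-by Q ✓
(V, B): V overlapped-by B ✓
(V, D): V overlapped-by D ✓
(V, G): V overlapped-by G ✓
(Z, F): Z overlapped-by F ✓
(Z, Q): Z overlapped-by Q ✓
Count: 17.

17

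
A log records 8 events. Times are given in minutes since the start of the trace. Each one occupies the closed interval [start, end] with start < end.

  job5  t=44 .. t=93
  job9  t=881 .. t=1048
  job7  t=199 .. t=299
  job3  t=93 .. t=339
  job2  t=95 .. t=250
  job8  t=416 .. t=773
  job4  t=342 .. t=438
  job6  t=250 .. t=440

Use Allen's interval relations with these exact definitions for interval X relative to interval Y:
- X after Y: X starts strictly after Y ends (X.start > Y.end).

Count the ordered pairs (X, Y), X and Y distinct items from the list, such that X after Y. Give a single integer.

Checking all 56 ordered pairs for relation 'after'; matching pairs in alphabetical order:
(job2, job5): job2 after job5 ✓
(job4, job2): job4 after job2 ✓
(job4, job3): job4 after job3 ✓
(job4, job5): job4 after job5 ✓
(job4, job7): job4 after job7 ✓
(job6, job5): job6 after job5 ✓
(job7, job5): job7 after job5 ✓
(job8, job2): job8 after job2 ✓
(job8, job3): job8 after job3 ✓
(job8, job5): job8 after job5 ✓
(job8, job7): job8 after job7 ✓
(job9, job2): job9 after job2 ✓
(job9, job3): job9 after job3 ✓
(job9, job4): job9 after job4 ✓
(job9, job5): job9 after job5 ✓
(job9, job6): job9 after job6 ✓
(job9, job7): job9 after job7 ✓
(job9, job8): job9 after job8 ✓
Count: 18.

18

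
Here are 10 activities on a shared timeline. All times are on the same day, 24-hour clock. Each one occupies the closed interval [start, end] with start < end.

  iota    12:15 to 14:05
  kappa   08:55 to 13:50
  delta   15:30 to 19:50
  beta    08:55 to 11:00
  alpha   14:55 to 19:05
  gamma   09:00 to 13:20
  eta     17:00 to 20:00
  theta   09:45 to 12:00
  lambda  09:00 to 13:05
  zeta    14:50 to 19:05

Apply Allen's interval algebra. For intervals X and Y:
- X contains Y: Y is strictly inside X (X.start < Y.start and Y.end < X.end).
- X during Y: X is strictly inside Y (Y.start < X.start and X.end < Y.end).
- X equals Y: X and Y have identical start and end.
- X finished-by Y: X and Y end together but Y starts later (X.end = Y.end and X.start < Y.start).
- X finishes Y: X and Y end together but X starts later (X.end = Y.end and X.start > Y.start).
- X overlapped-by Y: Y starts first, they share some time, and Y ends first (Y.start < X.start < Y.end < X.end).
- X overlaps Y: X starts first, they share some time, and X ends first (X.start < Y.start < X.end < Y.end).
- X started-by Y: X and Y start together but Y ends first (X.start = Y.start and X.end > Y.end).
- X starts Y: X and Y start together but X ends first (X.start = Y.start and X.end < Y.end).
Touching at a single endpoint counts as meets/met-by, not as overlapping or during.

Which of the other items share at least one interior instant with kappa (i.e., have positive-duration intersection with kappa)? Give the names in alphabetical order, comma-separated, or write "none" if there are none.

beta, gamma, iota, lambda, theta

Target kappa = [08:55, 13:50].
alpha [14:55, 19:05] → after → no.
beta [08:55, 11:00] → starts → yes.
delta [15:30, 19:50] → after → no.
eta [17:00, 20:00] → after → no.
gamma [09:00, 13:20] → during → yes.
iota [12:15, 14:05] → overlapped-by → yes.
lambda [09:00, 13:05] → during → yes.
theta [09:45, 12:00] → during → yes.
zeta [14:50, 19:05] → after → no.
Result: beta, gamma, iota, lambda, theta.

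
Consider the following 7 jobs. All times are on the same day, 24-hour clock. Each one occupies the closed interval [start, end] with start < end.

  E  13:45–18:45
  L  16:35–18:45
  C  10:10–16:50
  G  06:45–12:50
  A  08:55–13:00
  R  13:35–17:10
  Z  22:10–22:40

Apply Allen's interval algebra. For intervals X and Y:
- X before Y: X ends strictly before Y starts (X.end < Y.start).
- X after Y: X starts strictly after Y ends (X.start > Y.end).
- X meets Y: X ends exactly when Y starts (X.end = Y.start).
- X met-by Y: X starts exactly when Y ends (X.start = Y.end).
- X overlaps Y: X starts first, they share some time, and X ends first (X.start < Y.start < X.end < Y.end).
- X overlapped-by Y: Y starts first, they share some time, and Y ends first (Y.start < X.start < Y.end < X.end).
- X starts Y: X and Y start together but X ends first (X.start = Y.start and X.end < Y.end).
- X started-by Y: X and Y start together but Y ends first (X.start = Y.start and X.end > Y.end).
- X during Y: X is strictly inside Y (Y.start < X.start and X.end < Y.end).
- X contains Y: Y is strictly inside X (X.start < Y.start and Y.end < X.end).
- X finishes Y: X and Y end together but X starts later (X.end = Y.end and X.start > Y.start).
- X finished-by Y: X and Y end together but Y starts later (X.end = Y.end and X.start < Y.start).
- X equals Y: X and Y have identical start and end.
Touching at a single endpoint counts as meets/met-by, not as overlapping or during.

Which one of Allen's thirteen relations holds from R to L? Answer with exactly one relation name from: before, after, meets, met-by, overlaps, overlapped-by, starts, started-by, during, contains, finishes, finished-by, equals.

overlaps

R = [13:35, 17:10]; L = [16:35, 18:45].
Compare endpoints: R.start < L.start, R.start < L.end, R.end > L.start, R.end < L.end.
That pattern is 'overlaps'.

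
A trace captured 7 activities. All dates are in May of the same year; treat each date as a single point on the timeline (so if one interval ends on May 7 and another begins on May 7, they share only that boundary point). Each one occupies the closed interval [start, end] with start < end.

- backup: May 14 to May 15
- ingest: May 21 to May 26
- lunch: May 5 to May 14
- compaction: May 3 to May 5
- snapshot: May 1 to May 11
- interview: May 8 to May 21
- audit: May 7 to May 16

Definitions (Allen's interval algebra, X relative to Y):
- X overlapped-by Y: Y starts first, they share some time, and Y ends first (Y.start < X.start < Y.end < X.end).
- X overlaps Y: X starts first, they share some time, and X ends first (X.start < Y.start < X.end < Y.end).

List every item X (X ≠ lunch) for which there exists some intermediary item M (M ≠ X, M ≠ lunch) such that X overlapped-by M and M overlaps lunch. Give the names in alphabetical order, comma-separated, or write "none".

audit, interview

Target lunch = [May 5, May 14].
Intermediaries M with M overlaps lunch: snapshot.
Via snapshot — items with X overlapped-by snapshot: audit, interview.
Union: audit, interview.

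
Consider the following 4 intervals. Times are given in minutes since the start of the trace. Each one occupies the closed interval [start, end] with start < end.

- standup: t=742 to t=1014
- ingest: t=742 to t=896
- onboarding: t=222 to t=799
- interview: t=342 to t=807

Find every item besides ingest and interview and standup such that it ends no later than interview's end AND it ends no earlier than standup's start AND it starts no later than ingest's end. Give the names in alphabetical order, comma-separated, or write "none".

Conditions: its end is no later than interview's end (X.end <= t=807) AND its end is no earlier than standup's start (X.end >= t=742) AND its start is no later than ingest's end (X.start <= t=896).
onboarding: end t=799 <= t=807? ✓; end t=799 >= t=742? ✓; start t=222 <= t=896? ✓ → yes.
Result: onboarding.

onboarding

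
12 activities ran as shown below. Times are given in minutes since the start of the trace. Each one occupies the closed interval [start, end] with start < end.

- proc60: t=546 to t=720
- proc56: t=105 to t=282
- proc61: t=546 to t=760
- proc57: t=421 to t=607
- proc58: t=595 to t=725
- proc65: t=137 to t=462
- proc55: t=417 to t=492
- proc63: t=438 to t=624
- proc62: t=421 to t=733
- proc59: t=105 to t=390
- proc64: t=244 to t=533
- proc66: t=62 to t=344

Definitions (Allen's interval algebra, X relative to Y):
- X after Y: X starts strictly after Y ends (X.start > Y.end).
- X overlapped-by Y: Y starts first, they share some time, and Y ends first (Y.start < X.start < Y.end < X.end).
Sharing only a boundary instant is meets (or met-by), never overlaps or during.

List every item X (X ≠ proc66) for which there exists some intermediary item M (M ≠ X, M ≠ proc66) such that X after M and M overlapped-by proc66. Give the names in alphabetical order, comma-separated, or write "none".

Target proc66 = [t=62, t=344].
Intermediaries M with M overlapped-by proc66: proc59, proc64, proc65.
Via proc59 — items with X after proc59: proc55, proc57, proc58, proc60, proc61, proc62, proc63.
Via proc64 — items with X after proc64: proc58, proc60, proc61.
Via proc65 — items with X after proc65: proc58, proc60, proc61.
Union: proc55, proc57, proc58, proc60, proc61, proc62, proc63.

proc55, proc57, proc58, proc60, proc61, proc62, proc63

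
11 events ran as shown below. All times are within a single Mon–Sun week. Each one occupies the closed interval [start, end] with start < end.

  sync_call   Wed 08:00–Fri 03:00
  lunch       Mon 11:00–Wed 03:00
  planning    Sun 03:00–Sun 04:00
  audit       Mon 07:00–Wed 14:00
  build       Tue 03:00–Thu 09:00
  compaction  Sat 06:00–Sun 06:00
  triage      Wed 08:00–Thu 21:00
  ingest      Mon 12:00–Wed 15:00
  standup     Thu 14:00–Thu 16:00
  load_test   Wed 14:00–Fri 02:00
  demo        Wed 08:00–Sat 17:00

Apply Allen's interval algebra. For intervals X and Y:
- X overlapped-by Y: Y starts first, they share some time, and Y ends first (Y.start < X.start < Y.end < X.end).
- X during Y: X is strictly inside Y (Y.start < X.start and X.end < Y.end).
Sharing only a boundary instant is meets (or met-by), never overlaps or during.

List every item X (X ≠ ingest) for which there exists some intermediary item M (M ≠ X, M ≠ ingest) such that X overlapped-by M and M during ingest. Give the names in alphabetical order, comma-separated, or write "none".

Target ingest = [Mon 12:00, Wed 15:00].
Intermediaries M with M during ingest: none.
Union: none.

none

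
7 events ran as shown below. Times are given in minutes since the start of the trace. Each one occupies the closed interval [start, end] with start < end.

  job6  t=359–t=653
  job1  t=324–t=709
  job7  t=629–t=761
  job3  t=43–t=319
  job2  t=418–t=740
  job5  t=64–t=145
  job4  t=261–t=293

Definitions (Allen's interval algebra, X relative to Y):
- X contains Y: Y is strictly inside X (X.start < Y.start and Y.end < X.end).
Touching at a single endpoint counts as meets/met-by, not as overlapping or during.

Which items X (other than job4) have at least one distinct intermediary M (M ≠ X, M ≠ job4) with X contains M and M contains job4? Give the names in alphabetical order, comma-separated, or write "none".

Target job4 = [t=261, t=293].
Intermediaries M with M contains job4: job3.
Via job3 — items with X contains job3: none.
Union: none.

none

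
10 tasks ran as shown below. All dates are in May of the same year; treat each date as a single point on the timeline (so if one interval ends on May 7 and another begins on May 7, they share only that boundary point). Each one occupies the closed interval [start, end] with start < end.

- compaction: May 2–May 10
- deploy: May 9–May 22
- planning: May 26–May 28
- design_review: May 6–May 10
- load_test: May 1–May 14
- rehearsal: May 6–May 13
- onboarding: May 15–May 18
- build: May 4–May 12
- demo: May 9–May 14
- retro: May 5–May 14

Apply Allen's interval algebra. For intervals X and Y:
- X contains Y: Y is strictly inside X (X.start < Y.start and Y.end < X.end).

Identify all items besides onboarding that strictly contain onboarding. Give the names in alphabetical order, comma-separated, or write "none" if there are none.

Target onboarding = [May 15, May 18].
build [May 4, May 12] → before → no.
compaction [May 2, May 10] → before → no.
demo [May 9, May 14] → before → no.
deploy [May 9, May 22] → contains → yes.
design_review [May 6, May 10] → before → no.
load_test [May 1, May 14] → before → no.
planning [May 26, May 28] → after → no.
rehearsal [May 6, May 13] → before → no.
retro [May 5, May 14] → before → no.
Result: deploy.

deploy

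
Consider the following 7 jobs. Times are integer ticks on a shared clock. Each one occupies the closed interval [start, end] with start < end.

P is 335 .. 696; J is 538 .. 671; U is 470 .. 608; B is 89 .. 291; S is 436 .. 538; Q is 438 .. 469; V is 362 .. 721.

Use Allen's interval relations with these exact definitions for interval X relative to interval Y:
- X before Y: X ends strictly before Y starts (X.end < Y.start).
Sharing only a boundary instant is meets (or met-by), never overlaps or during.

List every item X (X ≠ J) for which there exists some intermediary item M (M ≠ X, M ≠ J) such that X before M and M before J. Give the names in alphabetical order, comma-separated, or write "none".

B

Target J = [538, 671].
Intermediaries M with M before J: B, Q.
Via B — items with X before B: none.
Via Q — items with X before Q: B.
Union: B.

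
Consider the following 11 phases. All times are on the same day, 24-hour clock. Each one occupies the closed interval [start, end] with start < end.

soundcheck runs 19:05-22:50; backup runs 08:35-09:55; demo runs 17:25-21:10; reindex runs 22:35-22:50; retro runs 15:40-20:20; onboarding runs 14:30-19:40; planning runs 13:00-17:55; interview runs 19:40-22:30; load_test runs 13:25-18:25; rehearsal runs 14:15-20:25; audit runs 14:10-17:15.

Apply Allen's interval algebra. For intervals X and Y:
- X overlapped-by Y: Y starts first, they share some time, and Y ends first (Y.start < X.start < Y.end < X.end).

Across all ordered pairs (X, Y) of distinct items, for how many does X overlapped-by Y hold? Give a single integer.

23

Checking all 110 ordered pairs for relation 'overlapped-by'; matching pairs in alphabetical order:
(demo, load_test): demo overlapped-by load_test ✓
(demo, onboarding): demo overlapped-by onboarding ✓
(demo, planning): demo overlapped-by planning ✓
(demo, rehearsal): demo overlapped-by rehearsal ✓
(demo, retro): demo overlapped-by retro ✓
(interview, demo): interview overlapped-by demo ✓
(interview, rehearsal): interview overlapped-by rehearsal ✓
(interview, retro): interview overlapped-by retro ✓
(load_test, planning): load_test overlapped-by planning ✓
(onboarding, audit): onboarding overlapped-by audit ✓
(onboarding, load_test): onboarding overlapped-by load_test ✓
(onboarding, planning): onboarding overlapped-by planning ✓
(rehearsal, audit): rehearsal overlapped-by audit ✓
(rehearsal, load_test): rehearsal overlapped-by load_test ✓
(rehearsal, planning): rehearsal overlapped-by planning ✓
(retro, audit): retro overlapped-by audit ✓
(retro, load_test): retro overlapped-by load_test ✓
(retro, onboarding): retro overlapped-by onboarding ✓
(retro, planning): retro overlapped-by planning ✓
(soundcheck, demo): soundcheck overlapped-by demo ✓
(soundcheck, onboarding): soundcheck overlapped-by onboarding ✓
(soundcheck, rehearsal): soundcheck overlapped-by rehearsal ✓
(soundcheck, retro): soundcheck overlapped-by retro ✓
Count: 23.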